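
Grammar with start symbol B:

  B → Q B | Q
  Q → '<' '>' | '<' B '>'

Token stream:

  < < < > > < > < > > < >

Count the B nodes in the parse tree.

[B [Q < [B [Q < [B [Q < >]] >] [B [Q < >] [B [Q < >]]]] >] [B [Q < >]]]

6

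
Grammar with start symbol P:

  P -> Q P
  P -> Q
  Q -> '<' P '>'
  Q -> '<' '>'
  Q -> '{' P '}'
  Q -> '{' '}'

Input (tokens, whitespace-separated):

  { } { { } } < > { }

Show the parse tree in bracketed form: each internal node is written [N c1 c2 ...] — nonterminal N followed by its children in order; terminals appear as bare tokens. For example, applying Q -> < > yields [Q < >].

P
Q P
{ } P
{ } Q P
{ } { P } P
{ } { Q } P
{ } { { } } P
{ } { { } } Q P
{ } { { } } < > P
{ } { { } } < > Q
{ } { { } } < > { }

[P [Q { }] [P [Q { [P [Q { }]] }] [P [Q < >] [P [Q { }]]]]]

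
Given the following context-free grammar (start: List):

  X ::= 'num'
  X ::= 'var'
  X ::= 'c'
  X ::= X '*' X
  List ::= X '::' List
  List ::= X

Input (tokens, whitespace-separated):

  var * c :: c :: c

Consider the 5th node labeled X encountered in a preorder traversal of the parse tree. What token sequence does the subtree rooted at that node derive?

[List [X [X var] * [X c]] :: [List [X c] :: [List [X c]]]]

c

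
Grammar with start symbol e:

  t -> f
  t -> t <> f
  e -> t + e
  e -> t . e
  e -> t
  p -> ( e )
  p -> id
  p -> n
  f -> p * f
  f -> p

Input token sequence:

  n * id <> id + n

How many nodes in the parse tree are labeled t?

[e [t [t [f [p n] * [f [p id]]]] <> [f [p id]]] + [e [t [f [p n]]]]]

3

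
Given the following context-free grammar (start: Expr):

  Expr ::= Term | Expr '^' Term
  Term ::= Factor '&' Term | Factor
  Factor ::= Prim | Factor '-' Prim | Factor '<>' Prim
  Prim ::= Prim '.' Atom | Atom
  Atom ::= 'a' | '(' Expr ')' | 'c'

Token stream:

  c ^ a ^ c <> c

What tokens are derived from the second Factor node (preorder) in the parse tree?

[Expr [Expr [Expr [Term [Factor [Prim [Atom c]]]]] ^ [Term [Factor [Prim [Atom a]]]]] ^ [Term [Factor [Factor [Prim [Atom c]]] <> [Prim [Atom c]]]]]

a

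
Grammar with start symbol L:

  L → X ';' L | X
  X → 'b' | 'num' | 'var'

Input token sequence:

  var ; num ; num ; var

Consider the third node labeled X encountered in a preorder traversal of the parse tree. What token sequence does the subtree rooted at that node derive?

[L [X var] ; [L [X num] ; [L [X num] ; [L [X var]]]]]

num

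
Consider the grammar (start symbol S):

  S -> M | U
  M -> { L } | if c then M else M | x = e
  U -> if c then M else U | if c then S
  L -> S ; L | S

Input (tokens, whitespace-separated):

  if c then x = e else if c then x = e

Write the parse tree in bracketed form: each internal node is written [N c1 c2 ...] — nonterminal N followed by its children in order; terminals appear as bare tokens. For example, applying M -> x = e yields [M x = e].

[S [U if c then [M x = e] else [U if c then [S [M x = e]]]]]

S
U
if c then M else U
if c then x = e else U
if c then x = e else if c then S
if c then x = e else if c then M
if c then x = e else if c then x = e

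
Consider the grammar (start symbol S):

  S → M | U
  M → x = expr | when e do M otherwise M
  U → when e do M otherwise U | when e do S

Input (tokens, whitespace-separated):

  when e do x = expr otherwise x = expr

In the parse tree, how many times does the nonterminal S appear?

1

[S [M when e do [M x = expr] otherwise [M x = expr]]]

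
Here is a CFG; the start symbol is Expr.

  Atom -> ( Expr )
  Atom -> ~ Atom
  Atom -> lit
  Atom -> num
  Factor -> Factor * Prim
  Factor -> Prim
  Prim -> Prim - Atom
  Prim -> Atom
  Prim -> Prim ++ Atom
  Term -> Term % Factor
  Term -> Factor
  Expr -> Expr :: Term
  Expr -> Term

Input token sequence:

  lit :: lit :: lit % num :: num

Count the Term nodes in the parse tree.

[Expr [Expr [Expr [Expr [Term [Factor [Prim [Atom lit]]]]] :: [Term [Factor [Prim [Atom lit]]]]] :: [Term [Term [Factor [Prim [Atom lit]]]] % [Factor [Prim [Atom num]]]]] :: [Term [Factor [Prim [Atom num]]]]]

5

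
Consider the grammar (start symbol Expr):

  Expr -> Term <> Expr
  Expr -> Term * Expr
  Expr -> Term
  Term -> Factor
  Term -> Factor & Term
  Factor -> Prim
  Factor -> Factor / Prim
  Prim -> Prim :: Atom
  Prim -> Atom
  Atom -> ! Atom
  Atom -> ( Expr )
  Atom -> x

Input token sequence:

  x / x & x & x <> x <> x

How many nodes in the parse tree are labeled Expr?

3

[Expr [Term [Factor [Factor [Prim [Atom x]]] / [Prim [Atom x]]] & [Term [Factor [Prim [Atom x]]] & [Term [Factor [Prim [Atom x]]]]]] <> [Expr [Term [Factor [Prim [Atom x]]]] <> [Expr [Term [Factor [Prim [Atom x]]]]]]]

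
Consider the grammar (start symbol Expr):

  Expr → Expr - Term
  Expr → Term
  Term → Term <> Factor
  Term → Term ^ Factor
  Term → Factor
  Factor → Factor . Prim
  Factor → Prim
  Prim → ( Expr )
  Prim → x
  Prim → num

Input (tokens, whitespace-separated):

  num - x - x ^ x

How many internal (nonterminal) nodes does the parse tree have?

15

[Expr [Expr [Expr [Term [Factor [Prim num]]]] - [Term [Factor [Prim x]]]] - [Term [Term [Factor [Prim x]]] ^ [Factor [Prim x]]]]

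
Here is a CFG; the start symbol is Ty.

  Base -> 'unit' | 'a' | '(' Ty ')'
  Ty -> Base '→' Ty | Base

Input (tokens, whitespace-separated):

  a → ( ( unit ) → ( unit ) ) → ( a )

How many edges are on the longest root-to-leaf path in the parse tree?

[Ty [Base a] → [Ty [Base ( [Ty [Base ( [Ty [Base unit]] )] → [Ty [Base ( [Ty [Base unit]] )]]] )] → [Ty [Base ( [Ty [Base a]] )]]]]

8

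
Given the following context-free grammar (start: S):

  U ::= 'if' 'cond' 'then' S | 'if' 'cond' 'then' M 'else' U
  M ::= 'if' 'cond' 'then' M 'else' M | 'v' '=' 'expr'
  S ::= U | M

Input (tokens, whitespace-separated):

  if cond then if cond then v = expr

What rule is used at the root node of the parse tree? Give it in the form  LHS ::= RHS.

[S [U if cond then [S [U if cond then [S [M v = expr]]]]]]

S ::= U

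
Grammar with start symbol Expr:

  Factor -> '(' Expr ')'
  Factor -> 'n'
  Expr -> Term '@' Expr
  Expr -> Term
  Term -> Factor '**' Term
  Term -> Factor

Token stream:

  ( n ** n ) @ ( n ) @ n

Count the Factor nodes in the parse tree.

6

[Expr [Term [Factor ( [Expr [Term [Factor n] ** [Term [Factor n]]]] )]] @ [Expr [Term [Factor ( [Expr [Term [Factor n]]] )]] @ [Expr [Term [Factor n]]]]]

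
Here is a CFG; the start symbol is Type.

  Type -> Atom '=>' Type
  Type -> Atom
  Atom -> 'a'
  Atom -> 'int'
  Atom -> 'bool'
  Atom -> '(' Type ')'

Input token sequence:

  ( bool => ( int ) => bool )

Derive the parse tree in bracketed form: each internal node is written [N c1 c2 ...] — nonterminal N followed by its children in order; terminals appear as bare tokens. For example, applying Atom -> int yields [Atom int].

[Type [Atom ( [Type [Atom bool] => [Type [Atom ( [Type [Atom int]] )] => [Type [Atom bool]]]] )]]

Type
Atom
( Type )
( Atom => Type )
( bool => Type )
( bool => Atom => Type )
( bool => ( Type ) => Type )
( bool => ( Atom ) => Type )
( bool => ( int ) => Type )
( bool => ( int ) => Atom )
( bool => ( int ) => bool )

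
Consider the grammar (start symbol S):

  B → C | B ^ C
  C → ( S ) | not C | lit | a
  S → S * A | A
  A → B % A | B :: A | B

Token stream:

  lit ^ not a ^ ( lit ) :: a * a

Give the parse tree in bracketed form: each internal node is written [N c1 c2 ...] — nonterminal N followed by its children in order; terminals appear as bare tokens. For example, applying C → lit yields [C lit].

[S [S [A [B [B [B [C lit]] ^ [C not [C a]]] ^ [C ( [S [A [B [C lit]]]] )]] :: [A [B [C a]]]]] * [A [B [C a]]]]

S
S * A
A * A
B :: A * A
B ^ C :: A * A
B ^ C ^ C :: A * A
C ^ C ^ C :: A * A
lit ^ C ^ C :: A * A
lit ^ not C ^ C :: A * A
lit ^ not a ^ C :: A * A
lit ^ not a ^ ( S ) :: A * A
lit ^ not a ^ ( A ) :: A * A
lit ^ not a ^ ( B ) :: A * A
lit ^ not a ^ ( C ) :: A * A
lit ^ not a ^ ( lit ) :: A * A
lit ^ not a ^ ( lit ) :: B * A
lit ^ not a ^ ( lit ) :: C * A
lit ^ not a ^ ( lit ) :: a * A
lit ^ not a ^ ( lit ) :: a * B
lit ^ not a ^ ( lit ) :: a * C
lit ^ not a ^ ( lit ) :: a * a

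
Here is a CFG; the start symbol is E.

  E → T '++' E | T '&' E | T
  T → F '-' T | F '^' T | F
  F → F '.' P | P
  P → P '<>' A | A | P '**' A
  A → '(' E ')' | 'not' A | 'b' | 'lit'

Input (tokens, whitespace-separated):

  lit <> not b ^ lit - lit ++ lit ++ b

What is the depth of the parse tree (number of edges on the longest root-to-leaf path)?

[E [T [F [P [P [A lit]] <> [A not [A b]]]] ^ [T [F [P [A lit]]] - [T [F [P [A lit]]]]]] ++ [E [T [F [P [A lit]]]] ++ [E [T [F [P [A b]]]]]]]

7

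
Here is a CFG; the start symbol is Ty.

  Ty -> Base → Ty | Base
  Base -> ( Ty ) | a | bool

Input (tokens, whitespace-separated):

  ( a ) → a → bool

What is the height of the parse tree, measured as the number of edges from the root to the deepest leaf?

4

[Ty [Base ( [Ty [Base a]] )] → [Ty [Base a] → [Ty [Base bool]]]]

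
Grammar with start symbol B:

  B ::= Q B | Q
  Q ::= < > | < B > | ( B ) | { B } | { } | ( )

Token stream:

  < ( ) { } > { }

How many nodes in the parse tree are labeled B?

4

[B [Q < [B [Q ( )] [B [Q { }]]] >] [B [Q { }]]]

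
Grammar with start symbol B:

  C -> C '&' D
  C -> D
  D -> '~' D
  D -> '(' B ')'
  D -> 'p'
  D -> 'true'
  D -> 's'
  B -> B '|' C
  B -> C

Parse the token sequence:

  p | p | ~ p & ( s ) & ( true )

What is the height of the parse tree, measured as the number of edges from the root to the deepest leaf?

7

[B [B [B [C [D p]]] | [C [D p]]] | [C [C [C [D ~ [D p]]] & [D ( [B [C [D s]]] )]] & [D ( [B [C [D true]]] )]]]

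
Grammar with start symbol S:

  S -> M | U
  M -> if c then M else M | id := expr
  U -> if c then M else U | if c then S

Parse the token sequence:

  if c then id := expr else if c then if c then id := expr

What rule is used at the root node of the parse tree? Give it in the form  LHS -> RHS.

[S [U if c then [M id := expr] else [U if c then [S [U if c then [S [M id := expr]]]]]]]

S -> U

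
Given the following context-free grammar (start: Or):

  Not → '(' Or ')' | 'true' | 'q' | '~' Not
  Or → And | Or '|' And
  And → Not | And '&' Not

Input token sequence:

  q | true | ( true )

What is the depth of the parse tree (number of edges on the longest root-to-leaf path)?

[Or [Or [Or [And [Not q]]] | [And [Not true]]] | [And [Not ( [Or [And [Not true]]] )]]]

6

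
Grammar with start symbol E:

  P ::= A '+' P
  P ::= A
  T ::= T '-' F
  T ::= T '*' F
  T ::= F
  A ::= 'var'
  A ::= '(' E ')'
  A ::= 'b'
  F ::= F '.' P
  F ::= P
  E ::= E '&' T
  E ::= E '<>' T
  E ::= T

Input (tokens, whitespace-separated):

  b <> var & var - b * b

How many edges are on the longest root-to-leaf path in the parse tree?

7

[E [E [E [T [F [P [A b]]]]] <> [T [F [P [A var]]]]] & [T [T [T [F [P [A var]]]] - [F [P [A b]]]] * [F [P [A b]]]]]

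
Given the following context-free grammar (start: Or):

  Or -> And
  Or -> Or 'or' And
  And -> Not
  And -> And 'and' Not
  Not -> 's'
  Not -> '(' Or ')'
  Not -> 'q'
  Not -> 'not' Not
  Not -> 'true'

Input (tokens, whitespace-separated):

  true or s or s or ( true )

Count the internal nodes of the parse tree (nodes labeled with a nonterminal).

[Or [Or [Or [Or [And [Not true]]] or [And [Not s]]] or [And [Not s]]] or [And [Not ( [Or [And [Not true]]] )]]]

15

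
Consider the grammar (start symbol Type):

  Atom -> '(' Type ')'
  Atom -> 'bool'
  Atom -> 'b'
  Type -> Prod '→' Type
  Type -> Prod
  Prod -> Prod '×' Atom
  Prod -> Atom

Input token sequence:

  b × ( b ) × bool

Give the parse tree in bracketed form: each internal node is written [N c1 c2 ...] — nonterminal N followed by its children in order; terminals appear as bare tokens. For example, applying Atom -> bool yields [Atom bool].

Type
Prod
Prod × Atom
Prod × Atom × Atom
Atom × Atom × Atom
b × Atom × Atom
b × ( Type ) × Atom
b × ( Prod ) × Atom
b × ( Atom ) × Atom
b × ( b ) × Atom
b × ( b ) × bool

[Type [Prod [Prod [Prod [Atom b]] × [Atom ( [Type [Prod [Atom b]]] )]] × [Atom bool]]]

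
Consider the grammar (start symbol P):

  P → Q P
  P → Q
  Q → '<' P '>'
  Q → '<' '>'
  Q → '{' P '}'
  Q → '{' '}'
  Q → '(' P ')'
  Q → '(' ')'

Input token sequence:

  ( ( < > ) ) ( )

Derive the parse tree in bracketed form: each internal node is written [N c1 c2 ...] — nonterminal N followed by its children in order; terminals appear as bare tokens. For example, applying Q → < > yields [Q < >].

P
Q P
( P ) P
( Q ) P
( ( P ) ) P
( ( Q ) ) P
( ( < > ) ) P
( ( < > ) ) Q
( ( < > ) ) ( )

[P [Q ( [P [Q ( [P [Q < >]] )]] )] [P [Q ( )]]]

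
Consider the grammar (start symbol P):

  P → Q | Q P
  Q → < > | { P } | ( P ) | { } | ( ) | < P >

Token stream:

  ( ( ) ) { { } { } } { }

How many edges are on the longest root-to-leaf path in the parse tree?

[P [Q ( [P [Q ( )]] )] [P [Q { [P [Q { }] [P [Q { }]]] }] [P [Q { }]]]]

6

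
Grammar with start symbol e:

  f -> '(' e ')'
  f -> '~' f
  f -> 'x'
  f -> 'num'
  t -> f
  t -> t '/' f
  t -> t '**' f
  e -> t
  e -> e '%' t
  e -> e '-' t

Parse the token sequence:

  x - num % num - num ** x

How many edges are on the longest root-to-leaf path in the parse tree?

6

[e [e [e [e [t [f x]]] - [t [f num]]] % [t [f num]]] - [t [t [f num]] ** [f x]]]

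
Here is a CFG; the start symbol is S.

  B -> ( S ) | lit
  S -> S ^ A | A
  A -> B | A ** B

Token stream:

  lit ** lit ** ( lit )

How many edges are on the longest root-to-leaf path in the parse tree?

6

[S [A [A [A [B lit]] ** [B lit]] ** [B ( [S [A [B lit]]] )]]]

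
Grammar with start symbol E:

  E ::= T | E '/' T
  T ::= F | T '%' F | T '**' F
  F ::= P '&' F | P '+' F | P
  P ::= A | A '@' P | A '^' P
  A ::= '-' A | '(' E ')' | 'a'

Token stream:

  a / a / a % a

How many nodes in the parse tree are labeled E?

3

[E [E [E [T [F [P [A a]]]]] / [T [F [P [A a]]]]] / [T [T [F [P [A a]]]] % [F [P [A a]]]]]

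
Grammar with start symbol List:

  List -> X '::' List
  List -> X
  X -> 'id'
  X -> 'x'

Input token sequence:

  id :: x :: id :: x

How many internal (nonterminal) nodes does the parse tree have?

8

[List [X id] :: [List [X x] :: [List [X id] :: [List [X x]]]]]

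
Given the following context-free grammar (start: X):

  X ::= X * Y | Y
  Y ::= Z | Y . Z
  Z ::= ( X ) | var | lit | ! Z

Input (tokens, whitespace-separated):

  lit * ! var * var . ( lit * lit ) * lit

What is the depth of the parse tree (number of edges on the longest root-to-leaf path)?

8

[X [X [X [X [Y [Z lit]]] * [Y [Z ! [Z var]]]] * [Y [Y [Z var]] . [Z ( [X [X [Y [Z lit]]] * [Y [Z lit]]] )]]] * [Y [Z lit]]]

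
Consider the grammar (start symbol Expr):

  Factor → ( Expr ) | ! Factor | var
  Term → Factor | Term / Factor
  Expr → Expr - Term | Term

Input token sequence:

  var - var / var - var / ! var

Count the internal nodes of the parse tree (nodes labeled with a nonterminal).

14

[Expr [Expr [Expr [Term [Factor var]]] - [Term [Term [Factor var]] / [Factor var]]] - [Term [Term [Factor var]] / [Factor ! [Factor var]]]]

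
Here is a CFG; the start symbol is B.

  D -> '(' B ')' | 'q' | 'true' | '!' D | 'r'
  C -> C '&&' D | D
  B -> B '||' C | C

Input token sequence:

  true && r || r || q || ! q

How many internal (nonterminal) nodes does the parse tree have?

[B [B [B [B [C [C [D true]] && [D r]]] || [C [D r]]] || [C [D q]]] || [C [D ! [D q]]]]

15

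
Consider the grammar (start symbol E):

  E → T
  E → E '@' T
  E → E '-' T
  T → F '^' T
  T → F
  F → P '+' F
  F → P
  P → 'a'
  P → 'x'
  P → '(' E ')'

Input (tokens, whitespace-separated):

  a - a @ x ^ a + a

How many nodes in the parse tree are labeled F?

[E [E [E [T [F [P a]]]] - [T [F [P a]]]] @ [T [F [P x]] ^ [T [F [P a] + [F [P a]]]]]]

5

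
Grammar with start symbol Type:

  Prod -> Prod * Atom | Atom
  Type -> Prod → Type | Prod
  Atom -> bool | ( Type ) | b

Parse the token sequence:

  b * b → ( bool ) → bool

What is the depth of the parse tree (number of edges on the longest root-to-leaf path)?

[Type [Prod [Prod [Atom b]] * [Atom b]] → [Type [Prod [Atom ( [Type [Prod [Atom bool]]] )]] → [Type [Prod [Atom bool]]]]]

7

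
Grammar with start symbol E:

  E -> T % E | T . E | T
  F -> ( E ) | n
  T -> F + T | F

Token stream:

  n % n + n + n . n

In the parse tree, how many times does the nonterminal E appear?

3

[E [T [F n]] % [E [T [F n] + [T [F n] + [T [F n]]]] . [E [T [F n]]]]]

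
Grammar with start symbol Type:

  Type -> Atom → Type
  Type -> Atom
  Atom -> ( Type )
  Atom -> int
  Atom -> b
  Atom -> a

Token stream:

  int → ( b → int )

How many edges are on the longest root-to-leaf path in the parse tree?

[Type [Atom int] → [Type [Atom ( [Type [Atom b] → [Type [Atom int]]] )]]]

6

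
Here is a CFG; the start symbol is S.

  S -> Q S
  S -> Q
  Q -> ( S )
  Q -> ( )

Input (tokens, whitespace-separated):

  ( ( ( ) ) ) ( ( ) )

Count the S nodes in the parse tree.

[S [Q ( [S [Q ( [S [Q ( )]] )]] )] [S [Q ( [S [Q ( )]] )]]]

5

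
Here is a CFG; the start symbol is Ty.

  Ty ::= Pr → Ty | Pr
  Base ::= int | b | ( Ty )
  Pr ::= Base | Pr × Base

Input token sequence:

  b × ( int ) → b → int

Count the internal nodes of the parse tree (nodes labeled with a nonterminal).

[Ty [Pr [Pr [Base b]] × [Base ( [Ty [Pr [Base int]]] )]] → [Ty [Pr [Base b]] → [Ty [Pr [Base int]]]]]

14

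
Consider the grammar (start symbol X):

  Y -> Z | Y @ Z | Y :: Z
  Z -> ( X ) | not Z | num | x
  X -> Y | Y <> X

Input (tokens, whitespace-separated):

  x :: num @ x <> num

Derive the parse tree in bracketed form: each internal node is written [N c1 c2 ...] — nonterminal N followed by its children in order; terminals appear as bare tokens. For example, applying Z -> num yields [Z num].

[X [Y [Y [Y [Z x]] :: [Z num]] @ [Z x]] <> [X [Y [Z num]]]]

X
Y <> X
Y @ Z <> X
Y :: Z @ Z <> X
Z :: Z @ Z <> X
x :: Z @ Z <> X
x :: num @ Z <> X
x :: num @ x <> X
x :: num @ x <> Y
x :: num @ x <> Z
x :: num @ x <> num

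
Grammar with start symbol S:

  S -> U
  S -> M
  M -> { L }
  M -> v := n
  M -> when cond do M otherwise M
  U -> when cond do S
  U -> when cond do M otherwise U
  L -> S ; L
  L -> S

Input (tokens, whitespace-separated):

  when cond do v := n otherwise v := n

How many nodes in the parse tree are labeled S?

[S [M when cond do [M v := n] otherwise [M v := n]]]

1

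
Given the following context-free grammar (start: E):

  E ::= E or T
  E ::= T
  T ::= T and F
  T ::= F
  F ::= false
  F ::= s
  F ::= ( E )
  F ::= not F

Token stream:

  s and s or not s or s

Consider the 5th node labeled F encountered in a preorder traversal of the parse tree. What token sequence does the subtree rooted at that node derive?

s

[E [E [E [T [T [F s]] and [F s]]] or [T [F not [F s]]]] or [T [F s]]]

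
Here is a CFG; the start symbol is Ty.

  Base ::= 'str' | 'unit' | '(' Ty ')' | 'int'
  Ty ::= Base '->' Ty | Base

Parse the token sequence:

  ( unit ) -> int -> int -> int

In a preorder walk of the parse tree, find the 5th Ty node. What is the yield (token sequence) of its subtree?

int

[Ty [Base ( [Ty [Base unit]] )] -> [Ty [Base int] -> [Ty [Base int] -> [Ty [Base int]]]]]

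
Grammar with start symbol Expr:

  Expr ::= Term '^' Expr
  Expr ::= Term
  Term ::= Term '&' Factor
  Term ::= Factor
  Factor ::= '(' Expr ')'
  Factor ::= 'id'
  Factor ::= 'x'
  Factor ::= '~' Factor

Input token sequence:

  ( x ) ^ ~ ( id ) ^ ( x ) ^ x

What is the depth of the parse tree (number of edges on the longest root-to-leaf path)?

[Expr [Term [Factor ( [Expr [Term [Factor x]]] )]] ^ [Expr [Term [Factor ~ [Factor ( [Expr [Term [Factor id]]] )]]] ^ [Expr [Term [Factor ( [Expr [Term [Factor x]]] )]] ^ [Expr [Term [Factor x]]]]]]

8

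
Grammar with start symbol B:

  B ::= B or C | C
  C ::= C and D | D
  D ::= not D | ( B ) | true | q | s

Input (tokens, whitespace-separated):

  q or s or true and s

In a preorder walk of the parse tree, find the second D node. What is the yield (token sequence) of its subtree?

[B [B [B [C [D q]]] or [C [D s]]] or [C [C [D true]] and [D s]]]

s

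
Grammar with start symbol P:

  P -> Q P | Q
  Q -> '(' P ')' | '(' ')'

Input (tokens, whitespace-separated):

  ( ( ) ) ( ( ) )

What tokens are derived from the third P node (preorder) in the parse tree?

( ( ) )

[P [Q ( [P [Q ( )]] )] [P [Q ( [P [Q ( )]] )]]]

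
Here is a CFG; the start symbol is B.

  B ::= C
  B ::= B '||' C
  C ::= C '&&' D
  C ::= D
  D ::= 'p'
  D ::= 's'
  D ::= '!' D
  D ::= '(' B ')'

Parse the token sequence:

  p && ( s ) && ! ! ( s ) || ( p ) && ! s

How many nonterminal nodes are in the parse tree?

[B [B [C [C [C [D p]] && [D ( [B [C [D s]]] )]] && [D ! [D ! [D ( [B [C [D s]]] )]]]]] || [C [C [D ( [B [C [D p]]] )]] && [D ! [D s]]]]

24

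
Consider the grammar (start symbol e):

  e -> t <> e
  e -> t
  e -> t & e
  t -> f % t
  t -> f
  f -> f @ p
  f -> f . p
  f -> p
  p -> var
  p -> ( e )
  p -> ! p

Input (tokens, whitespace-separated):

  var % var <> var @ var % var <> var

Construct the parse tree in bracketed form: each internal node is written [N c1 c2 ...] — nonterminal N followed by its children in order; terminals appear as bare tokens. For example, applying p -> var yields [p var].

e
t <> e
f % t <> e
p % t <> e
var % t <> e
var % f <> e
var % p <> e
var % var <> e
var % var <> t <> e
var % var <> f % t <> e
var % var <> f @ p % t <> e
var % var <> p @ p % t <> e
var % var <> var @ p % t <> e
var % var <> var @ var % t <> e
var % var <> var @ var % f <> e
var % var <> var @ var % p <> e
var % var <> var @ var % var <> e
var % var <> var @ var % var <> t
var % var <> var @ var % var <> f
var % var <> var @ var % var <> p
var % var <> var @ var % var <> var

[e [t [f [p var]] % [t [f [p var]]]] <> [e [t [f [f [p var]] @ [p var]] % [t [f [p var]]]] <> [e [t [f [p var]]]]]]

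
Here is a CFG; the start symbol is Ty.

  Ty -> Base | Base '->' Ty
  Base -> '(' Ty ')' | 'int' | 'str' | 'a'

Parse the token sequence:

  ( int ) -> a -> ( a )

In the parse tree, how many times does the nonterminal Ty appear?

5

[Ty [Base ( [Ty [Base int]] )] -> [Ty [Base a] -> [Ty [Base ( [Ty [Base a]] )]]]]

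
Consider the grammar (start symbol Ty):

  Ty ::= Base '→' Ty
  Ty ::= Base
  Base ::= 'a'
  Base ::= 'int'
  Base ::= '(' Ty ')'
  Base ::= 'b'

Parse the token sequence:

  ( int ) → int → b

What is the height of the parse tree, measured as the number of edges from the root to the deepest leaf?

4

[Ty [Base ( [Ty [Base int]] )] → [Ty [Base int] → [Ty [Base b]]]]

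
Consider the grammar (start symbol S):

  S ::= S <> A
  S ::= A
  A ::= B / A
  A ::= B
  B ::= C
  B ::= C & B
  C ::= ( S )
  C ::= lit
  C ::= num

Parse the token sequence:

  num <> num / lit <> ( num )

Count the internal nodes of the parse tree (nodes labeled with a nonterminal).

[S [S [S [A [B [C num]]]] <> [A [B [C num]] / [A [B [C lit]]]]] <> [A [B [C ( [S [A [B [C num]]]] )]]]]

19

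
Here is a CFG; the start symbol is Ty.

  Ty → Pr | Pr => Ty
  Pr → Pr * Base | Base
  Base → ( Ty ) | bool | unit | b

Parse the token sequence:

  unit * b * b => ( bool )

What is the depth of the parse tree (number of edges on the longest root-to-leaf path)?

[Ty [Pr [Pr [Pr [Base unit]] * [Base b]] * [Base b]] => [Ty [Pr [Base ( [Ty [Pr [Base bool]]] )]]]]

7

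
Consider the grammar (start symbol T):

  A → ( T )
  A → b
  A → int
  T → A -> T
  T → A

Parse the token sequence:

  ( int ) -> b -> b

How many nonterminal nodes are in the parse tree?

8

[T [A ( [T [A int]] )] -> [T [A b] -> [T [A b]]]]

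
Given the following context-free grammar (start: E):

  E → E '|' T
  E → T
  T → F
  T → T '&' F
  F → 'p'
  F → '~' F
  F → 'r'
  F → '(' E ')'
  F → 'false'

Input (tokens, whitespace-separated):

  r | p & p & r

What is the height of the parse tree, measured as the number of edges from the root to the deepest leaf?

[E [E [T [F r]]] | [T [T [T [F p]] & [F p]] & [F r]]]

5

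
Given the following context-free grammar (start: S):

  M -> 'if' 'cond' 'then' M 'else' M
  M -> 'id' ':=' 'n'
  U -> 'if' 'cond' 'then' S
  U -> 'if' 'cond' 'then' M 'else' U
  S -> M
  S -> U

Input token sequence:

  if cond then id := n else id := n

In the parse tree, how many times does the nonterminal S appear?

[S [M if cond then [M id := n] else [M id := n]]]

1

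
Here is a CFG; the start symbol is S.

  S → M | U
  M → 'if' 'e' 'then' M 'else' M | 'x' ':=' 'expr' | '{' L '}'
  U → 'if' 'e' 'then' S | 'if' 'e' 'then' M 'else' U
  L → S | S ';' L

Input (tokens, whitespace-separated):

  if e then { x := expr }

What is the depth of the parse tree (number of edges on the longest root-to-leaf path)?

[S [U if e then [S [M { [L [S [M x := expr]]] }]]]]

7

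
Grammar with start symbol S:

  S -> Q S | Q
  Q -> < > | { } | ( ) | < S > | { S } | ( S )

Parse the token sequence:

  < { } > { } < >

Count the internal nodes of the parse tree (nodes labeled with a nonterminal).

[S [Q < [S [Q { }]] >] [S [Q { }] [S [Q < >]]]]

8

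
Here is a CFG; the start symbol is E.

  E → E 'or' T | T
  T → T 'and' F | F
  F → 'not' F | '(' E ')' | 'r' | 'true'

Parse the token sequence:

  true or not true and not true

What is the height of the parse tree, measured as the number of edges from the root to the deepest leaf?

5

[E [E [T [F true]]] or [T [T [F not [F true]]] and [F not [F true]]]]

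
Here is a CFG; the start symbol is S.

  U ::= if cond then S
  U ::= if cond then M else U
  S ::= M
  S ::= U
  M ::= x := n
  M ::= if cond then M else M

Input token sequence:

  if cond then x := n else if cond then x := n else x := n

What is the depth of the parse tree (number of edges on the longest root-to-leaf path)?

[S [M if cond then [M x := n] else [M if cond then [M x := n] else [M x := n]]]]

4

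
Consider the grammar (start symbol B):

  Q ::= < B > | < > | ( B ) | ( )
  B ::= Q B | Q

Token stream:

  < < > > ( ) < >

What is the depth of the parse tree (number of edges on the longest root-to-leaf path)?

4

[B [Q < [B [Q < >]] >] [B [Q ( )] [B [Q < >]]]]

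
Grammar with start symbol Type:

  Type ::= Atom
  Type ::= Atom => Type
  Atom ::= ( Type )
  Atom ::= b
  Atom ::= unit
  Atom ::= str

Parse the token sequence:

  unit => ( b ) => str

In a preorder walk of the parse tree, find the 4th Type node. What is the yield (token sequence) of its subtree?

str

[Type [Atom unit] => [Type [Atom ( [Type [Atom b]] )] => [Type [Atom str]]]]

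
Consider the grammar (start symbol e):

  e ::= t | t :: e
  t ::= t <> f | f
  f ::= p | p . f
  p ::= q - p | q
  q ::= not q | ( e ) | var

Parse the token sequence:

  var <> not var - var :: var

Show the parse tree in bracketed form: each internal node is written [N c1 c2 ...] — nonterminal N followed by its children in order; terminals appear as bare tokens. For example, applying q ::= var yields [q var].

e
t :: e
t <> f :: e
f <> f :: e
p <> f :: e
q <> f :: e
var <> f :: e
var <> p :: e
var <> q - p :: e
var <> not q - p :: e
var <> not var - p :: e
var <> not var - q :: e
var <> not var - var :: e
var <> not var - var :: t
var <> not var - var :: f
var <> not var - var :: p
var <> not var - var :: q
var <> not var - var :: var

[e [t [t [f [p [q var]]]] <> [f [p [q not [q var]] - [p [q var]]]]] :: [e [t [f [p [q var]]]]]]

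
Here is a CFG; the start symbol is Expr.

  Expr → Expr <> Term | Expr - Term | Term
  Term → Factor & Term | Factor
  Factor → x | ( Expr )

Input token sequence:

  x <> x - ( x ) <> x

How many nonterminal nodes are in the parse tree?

[Expr [Expr [Expr [Expr [Term [Factor x]]] <> [Term [Factor x]]] - [Term [Factor ( [Expr [Term [Factor x]]] )]]] <> [Term [Factor x]]]

15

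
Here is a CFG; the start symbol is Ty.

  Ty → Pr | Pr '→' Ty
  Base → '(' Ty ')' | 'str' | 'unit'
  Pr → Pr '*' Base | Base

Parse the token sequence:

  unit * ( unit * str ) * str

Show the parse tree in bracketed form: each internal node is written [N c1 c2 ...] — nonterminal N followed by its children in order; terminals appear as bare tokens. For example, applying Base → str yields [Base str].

[Ty [Pr [Pr [Pr [Base unit]] * [Base ( [Ty [Pr [Pr [Base unit]] * [Base str]]] )]] * [Base str]]]

Ty
Pr
Pr * Base
Pr * Base * Base
Base * Base * Base
unit * Base * Base
unit * ( Ty ) * Base
unit * ( Pr ) * Base
unit * ( Pr * Base ) * Base
unit * ( Base * Base ) * Base
unit * ( unit * Base ) * Base
unit * ( unit * str ) * Base
unit * ( unit * str ) * str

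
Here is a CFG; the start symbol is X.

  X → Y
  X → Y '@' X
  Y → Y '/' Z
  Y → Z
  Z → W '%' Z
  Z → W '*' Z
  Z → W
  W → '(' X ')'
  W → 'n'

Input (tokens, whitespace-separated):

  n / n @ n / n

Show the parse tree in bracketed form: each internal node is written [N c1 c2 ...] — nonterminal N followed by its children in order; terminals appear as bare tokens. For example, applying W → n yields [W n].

[X [Y [Y [Z [W n]]] / [Z [W n]]] @ [X [Y [Y [Z [W n]]] / [Z [W n]]]]]

X
Y @ X
Y / Z @ X
Z / Z @ X
W / Z @ X
n / Z @ X
n / W @ X
n / n @ X
n / n @ Y
n / n @ Y / Z
n / n @ Z / Z
n / n @ W / Z
n / n @ n / Z
n / n @ n / W
n / n @ n / n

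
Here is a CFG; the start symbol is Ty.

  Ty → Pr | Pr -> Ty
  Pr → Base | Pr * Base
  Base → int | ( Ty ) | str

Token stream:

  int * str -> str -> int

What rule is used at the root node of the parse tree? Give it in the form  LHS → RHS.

Ty → Pr -> Ty

[Ty [Pr [Pr [Base int]] * [Base str]] -> [Ty [Pr [Base str]] -> [Ty [Pr [Base int]]]]]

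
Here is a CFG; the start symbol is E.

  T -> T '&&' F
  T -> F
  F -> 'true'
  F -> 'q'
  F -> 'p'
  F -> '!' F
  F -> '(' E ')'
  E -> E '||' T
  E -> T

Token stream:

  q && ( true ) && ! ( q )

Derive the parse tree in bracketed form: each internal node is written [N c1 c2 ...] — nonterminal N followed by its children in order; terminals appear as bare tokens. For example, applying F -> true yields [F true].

[E [T [T [T [F q]] && [F ( [E [T [F true]]] )]] && [F ! [F ( [E [T [F q]]] )]]]]

E
T
T && F
T && F && F
F && F && F
q && F && F
q && ( E ) && F
q && ( T ) && F
q && ( F ) && F
q && ( true ) && F
q && ( true ) && ! F
q && ( true ) && ! ( E )
q && ( true ) && ! ( T )
q && ( true ) && ! ( F )
q && ( true ) && ! ( q )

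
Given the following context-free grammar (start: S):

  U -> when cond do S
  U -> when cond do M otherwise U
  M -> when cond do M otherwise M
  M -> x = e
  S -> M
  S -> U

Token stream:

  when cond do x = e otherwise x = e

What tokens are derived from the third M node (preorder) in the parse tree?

x = e

[S [M when cond do [M x = e] otherwise [M x = e]]]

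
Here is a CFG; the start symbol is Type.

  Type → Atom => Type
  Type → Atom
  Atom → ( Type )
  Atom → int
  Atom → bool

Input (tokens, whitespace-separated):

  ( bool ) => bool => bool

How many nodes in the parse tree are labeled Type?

4

[Type [Atom ( [Type [Atom bool]] )] => [Type [Atom bool] => [Type [Atom bool]]]]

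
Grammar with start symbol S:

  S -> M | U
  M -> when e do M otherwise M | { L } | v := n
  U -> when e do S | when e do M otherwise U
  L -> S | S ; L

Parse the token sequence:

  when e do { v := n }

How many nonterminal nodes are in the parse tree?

7

[S [U when e do [S [M { [L [S [M v := n]]] }]]]]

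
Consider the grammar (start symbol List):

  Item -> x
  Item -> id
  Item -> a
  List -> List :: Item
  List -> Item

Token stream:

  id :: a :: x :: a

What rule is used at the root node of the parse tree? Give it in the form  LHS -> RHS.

[List [List [List [List [Item id]] :: [Item a]] :: [Item x]] :: [Item a]]

List -> List :: Item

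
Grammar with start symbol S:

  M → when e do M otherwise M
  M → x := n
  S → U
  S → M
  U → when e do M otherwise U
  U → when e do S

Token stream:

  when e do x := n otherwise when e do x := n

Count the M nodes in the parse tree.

2

[S [U when e do [M x := n] otherwise [U when e do [S [M x := n]]]]]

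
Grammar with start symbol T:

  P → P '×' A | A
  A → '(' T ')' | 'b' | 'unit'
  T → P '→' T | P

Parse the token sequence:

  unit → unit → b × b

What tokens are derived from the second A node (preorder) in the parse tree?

unit

[T [P [A unit]] → [T [P [A unit]] → [T [P [P [A b]] × [A b]]]]]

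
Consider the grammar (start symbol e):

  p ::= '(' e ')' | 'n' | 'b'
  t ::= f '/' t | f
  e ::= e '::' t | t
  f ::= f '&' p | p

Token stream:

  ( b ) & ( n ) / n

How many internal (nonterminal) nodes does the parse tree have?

[e [t [f [f [p ( [e [t [f [p b]]]] )]] & [p ( [e [t [f [p n]]]] )]] / [t [f [p n]]]]]

17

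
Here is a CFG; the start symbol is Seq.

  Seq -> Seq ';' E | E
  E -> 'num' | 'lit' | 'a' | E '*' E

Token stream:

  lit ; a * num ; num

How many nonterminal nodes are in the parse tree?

[Seq [Seq [Seq [E lit]] ; [E [E a] * [E num]]] ; [E num]]

8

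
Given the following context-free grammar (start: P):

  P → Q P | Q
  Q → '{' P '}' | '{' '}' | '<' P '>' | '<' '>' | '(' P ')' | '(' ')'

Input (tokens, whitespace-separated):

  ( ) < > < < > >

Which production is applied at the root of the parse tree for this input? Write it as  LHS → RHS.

[P [Q ( )] [P [Q < >] [P [Q < [P [Q < >]] >]]]]

P → Q P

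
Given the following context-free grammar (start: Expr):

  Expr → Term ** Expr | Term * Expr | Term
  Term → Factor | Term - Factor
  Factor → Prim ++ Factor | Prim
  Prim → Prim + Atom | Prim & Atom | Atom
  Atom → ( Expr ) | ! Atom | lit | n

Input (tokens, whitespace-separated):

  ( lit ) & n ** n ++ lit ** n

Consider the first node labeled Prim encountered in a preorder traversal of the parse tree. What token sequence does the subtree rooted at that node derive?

( lit ) & n

[Expr [Term [Factor [Prim [Prim [Atom ( [Expr [Term [Factor [Prim [Atom lit]]]]] )]] & [Atom n]]]] ** [Expr [Term [Factor [Prim [Atom n]] ++ [Factor [Prim [Atom lit]]]]] ** [Expr [Term [Factor [Prim [Atom n]]]]]]]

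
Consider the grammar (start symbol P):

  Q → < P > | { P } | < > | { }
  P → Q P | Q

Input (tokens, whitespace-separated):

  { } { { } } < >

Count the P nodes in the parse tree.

[P [Q { }] [P [Q { [P [Q { }]] }] [P [Q < >]]]]

4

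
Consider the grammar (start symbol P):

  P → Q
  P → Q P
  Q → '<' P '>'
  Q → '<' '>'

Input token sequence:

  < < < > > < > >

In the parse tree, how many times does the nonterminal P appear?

[P [Q < [P [Q < [P [Q < >]] >] [P [Q < >]]] >]]

4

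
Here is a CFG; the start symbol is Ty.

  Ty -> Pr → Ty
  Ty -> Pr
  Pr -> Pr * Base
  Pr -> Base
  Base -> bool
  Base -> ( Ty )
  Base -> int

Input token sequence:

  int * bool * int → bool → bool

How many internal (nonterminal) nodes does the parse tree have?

13

[Ty [Pr [Pr [Pr [Base int]] * [Base bool]] * [Base int]] → [Ty [Pr [Base bool]] → [Ty [Pr [Base bool]]]]]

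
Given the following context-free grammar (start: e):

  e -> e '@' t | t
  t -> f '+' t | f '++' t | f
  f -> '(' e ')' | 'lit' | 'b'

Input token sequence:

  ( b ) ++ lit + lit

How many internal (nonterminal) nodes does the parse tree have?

[e [t [f ( [e [t [f b]]] )] ++ [t [f lit] + [t [f lit]]]]]

10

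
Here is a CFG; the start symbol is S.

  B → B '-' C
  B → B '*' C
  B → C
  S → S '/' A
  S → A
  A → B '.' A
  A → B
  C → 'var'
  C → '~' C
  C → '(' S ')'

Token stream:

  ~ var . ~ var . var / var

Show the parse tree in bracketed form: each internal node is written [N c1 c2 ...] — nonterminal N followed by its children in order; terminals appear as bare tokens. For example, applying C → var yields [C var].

[S [S [A [B [C ~ [C var]]] . [A [B [C ~ [C var]]] . [A [B [C var]]]]]] / [A [B [C var]]]]

S
S / A
A / A
B . A / A
C . A / A
~ C . A / A
~ var . A / A
~ var . B . A / A
~ var . C . A / A
~ var . ~ C . A / A
~ var . ~ var . A / A
~ var . ~ var . B / A
~ var . ~ var . C / A
~ var . ~ var . var / A
~ var . ~ var . var / B
~ var . ~ var . var / C
~ var . ~ var . var / var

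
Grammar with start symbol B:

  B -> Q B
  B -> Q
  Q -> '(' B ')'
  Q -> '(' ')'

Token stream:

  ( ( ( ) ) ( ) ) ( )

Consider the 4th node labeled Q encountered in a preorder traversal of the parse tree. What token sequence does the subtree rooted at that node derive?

( )

[B [Q ( [B [Q ( [B [Q ( )]] )] [B [Q ( )]]] )] [B [Q ( )]]]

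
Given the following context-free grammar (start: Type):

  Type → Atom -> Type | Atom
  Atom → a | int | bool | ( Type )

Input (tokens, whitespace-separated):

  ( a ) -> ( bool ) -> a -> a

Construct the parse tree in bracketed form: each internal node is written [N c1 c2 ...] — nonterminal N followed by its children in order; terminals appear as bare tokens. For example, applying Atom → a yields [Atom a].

[Type [Atom ( [Type [Atom a]] )] -> [Type [Atom ( [Type [Atom bool]] )] -> [Type [Atom a] -> [Type [Atom a]]]]]

Type
Atom -> Type
( Type ) -> Type
( Atom ) -> Type
( a ) -> Type
( a ) -> Atom -> Type
( a ) -> ( Type ) -> Type
( a ) -> ( Atom ) -> Type
( a ) -> ( bool ) -> Type
( a ) -> ( bool ) -> Atom -> Type
( a ) -> ( bool ) -> a -> Type
( a ) -> ( bool ) -> a -> Atom
( a ) -> ( bool ) -> a -> a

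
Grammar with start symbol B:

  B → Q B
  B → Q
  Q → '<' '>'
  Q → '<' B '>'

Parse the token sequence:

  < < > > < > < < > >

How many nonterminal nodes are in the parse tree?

[B [Q < [B [Q < >]] >] [B [Q < >] [B [Q < [B [Q < >]] >]]]]

10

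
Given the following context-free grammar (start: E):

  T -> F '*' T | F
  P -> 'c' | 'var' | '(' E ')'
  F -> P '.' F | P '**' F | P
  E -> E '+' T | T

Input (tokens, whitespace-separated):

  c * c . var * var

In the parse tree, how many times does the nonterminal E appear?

[E [T [F [P c]] * [T [F [P c] . [F [P var]]] * [T [F [P var]]]]]]

1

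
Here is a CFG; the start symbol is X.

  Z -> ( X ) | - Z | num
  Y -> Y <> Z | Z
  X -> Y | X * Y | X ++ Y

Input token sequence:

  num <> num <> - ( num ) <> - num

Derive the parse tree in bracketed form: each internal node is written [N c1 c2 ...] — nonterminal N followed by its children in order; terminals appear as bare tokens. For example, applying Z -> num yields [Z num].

[X [Y [Y [Y [Y [Z num]] <> [Z num]] <> [Z - [Z ( [X [Y [Z num]]] )]]] <> [Z - [Z num]]]]

X
Y
Y <> Z
Y <> Z <> Z
Y <> Z <> Z <> Z
Z <> Z <> Z <> Z
num <> Z <> Z <> Z
num <> num <> Z <> Z
num <> num <> - Z <> Z
num <> num <> - ( X ) <> Z
num <> num <> - ( Y ) <> Z
num <> num <> - ( Z ) <> Z
num <> num <> - ( num ) <> Z
num <> num <> - ( num ) <> - Z
num <> num <> - ( num ) <> - num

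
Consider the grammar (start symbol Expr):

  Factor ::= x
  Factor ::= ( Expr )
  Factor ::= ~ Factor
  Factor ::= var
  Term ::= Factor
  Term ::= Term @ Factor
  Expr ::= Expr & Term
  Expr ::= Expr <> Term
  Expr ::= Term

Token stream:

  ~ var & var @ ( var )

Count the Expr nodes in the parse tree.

[Expr [Expr [Term [Factor ~ [Factor var]]]] & [Term [Term [Factor var]] @ [Factor ( [Expr [Term [Factor var]]] )]]]

3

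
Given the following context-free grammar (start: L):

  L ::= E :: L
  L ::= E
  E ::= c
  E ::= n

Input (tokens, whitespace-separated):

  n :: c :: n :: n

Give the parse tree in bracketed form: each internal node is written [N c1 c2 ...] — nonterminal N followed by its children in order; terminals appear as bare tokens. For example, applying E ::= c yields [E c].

[L [E n] :: [L [E c] :: [L [E n] :: [L [E n]]]]]

L
E :: L
n :: L
n :: E :: L
n :: c :: L
n :: c :: E :: L
n :: c :: n :: L
n :: c :: n :: E
n :: c :: n :: n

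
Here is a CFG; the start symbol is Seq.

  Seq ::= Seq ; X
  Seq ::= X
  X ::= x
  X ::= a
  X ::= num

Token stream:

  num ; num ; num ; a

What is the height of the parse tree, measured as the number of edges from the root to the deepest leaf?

[Seq [Seq [Seq [Seq [X num]] ; [X num]] ; [X num]] ; [X a]]

5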